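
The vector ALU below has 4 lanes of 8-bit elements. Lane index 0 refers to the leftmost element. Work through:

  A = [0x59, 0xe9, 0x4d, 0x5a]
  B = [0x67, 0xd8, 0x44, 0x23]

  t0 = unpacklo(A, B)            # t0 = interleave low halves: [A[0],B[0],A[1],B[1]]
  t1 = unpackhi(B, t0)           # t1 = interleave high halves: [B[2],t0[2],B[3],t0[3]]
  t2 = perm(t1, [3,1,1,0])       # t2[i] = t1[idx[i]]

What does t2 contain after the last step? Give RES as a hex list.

RES = [ 0xd8  0xe9  0xe9  0x44 ]

  t0: 59 67 e9 d8
  t1: 44 e9 23 d8
  t2: d8 e9 e9 44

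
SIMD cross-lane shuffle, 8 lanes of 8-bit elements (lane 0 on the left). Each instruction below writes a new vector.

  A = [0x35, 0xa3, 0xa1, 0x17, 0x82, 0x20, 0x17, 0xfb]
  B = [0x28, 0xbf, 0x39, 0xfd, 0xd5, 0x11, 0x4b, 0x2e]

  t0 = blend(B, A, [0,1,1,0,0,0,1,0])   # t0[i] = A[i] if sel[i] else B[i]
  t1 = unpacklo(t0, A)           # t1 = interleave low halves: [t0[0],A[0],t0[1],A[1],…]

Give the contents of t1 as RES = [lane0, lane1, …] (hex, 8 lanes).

RES = [ 0x28  0x35  0xa3  0xa3  0xa1  0xa1  0xfd  0x17 ]

  t0: 28 a3 a1 fd d5 11 17 2e
  t1: 28 35 a3 a3 a1 a1 fd 17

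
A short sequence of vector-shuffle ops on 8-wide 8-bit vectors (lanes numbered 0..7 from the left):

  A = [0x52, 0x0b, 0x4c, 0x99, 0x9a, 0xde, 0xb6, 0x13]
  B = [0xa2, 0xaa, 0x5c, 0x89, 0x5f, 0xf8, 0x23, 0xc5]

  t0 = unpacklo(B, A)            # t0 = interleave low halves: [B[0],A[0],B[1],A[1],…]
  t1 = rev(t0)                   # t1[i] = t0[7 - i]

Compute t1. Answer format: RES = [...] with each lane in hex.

RES = [0x99, 0x89, 0x4c, 0x5c, 0x0b, 0xaa, 0x52, 0xa2]

  t0: a2 52 aa 0b 5c 4c 89 99
  t1: 99 89 4c 5c 0b aa 52 a2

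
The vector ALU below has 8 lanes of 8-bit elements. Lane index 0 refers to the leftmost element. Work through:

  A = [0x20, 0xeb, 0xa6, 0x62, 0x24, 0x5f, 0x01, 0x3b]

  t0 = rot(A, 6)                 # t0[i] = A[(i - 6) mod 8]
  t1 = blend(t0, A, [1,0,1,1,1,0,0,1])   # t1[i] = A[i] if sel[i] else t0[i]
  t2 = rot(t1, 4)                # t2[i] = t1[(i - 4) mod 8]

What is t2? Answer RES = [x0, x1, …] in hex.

RES = [ 0x24  0x3b  0x20  0x3b  0x20  0x62  0xa6  0x62 ]

→ t0 |a6|62|24|5f|01|3b|20|eb|
→ t1 |20|62|a6|62|24|3b|20|3b|
→ t2 |24|3b|20|3b|20|62|a6|62|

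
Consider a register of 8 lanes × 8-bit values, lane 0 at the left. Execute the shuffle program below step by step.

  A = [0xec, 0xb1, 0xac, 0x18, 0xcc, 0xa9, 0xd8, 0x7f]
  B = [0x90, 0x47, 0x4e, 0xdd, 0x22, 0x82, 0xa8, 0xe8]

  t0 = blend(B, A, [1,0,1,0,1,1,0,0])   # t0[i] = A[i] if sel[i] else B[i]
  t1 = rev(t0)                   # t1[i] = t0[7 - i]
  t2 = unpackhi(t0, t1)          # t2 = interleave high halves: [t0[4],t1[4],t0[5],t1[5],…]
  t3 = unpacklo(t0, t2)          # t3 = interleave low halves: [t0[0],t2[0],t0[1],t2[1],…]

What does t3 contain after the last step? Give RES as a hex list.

  t0: ec 47 ac dd cc a9 a8 e8
  t1: e8 a8 a9 cc dd ac 47 ec
  t2: cc dd a9 ac a8 47 e8 ec
  t3: ec cc 47 dd ac a9 dd ac

RES = [0xec, 0xcc, 0x47, 0xdd, 0xac, 0xa9, 0xdd, 0xac]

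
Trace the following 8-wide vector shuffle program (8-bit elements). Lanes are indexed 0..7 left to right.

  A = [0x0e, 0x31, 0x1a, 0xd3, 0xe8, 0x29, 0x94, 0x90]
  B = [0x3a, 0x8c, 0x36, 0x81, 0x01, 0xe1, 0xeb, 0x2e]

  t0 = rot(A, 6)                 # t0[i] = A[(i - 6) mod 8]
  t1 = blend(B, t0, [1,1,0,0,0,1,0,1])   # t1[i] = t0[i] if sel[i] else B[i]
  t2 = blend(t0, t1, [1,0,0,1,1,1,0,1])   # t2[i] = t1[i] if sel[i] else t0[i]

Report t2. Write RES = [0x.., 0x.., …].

RES = [ 0x1a  0xd3  0xe8  0x81  0x01  0x90  0x0e  0x31 ]

→ t0 |1a|d3|e8|29|94|90|0e|31|
→ t1 |1a|d3|36|81|01|90|eb|31|
→ t2 |1a|d3|e8|81|01|90|0e|31|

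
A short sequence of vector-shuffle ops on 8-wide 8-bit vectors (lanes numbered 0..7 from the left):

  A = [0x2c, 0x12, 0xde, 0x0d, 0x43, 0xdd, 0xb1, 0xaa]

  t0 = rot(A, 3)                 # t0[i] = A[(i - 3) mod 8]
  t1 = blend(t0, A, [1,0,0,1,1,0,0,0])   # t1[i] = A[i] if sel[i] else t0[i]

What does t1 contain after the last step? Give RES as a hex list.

RES = [0x2c, 0xb1, 0xaa, 0x0d, 0x43, 0xde, 0x0d, 0x43]

t0 = [0xdd, 0xb1, 0xaa, 0x2c, 0x12, 0xde, 0x0d, 0x43]
t1 = [0x2c, 0xb1, 0xaa, 0x0d, 0x43, 0xde, 0x0d, 0x43]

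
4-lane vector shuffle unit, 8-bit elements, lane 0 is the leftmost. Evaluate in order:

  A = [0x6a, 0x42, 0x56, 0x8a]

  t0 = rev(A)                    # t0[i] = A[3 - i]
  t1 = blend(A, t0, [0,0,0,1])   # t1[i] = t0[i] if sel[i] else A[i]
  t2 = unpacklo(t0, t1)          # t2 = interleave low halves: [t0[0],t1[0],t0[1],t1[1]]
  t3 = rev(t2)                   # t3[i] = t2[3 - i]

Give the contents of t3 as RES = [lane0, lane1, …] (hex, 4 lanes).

  t0: 8a 56 42 6a
  t1: 6a 42 56 6a
  t2: 8a 6a 56 42
  t3: 42 56 6a 8a

RES = [0x42, 0x56, 0x6a, 0x8a]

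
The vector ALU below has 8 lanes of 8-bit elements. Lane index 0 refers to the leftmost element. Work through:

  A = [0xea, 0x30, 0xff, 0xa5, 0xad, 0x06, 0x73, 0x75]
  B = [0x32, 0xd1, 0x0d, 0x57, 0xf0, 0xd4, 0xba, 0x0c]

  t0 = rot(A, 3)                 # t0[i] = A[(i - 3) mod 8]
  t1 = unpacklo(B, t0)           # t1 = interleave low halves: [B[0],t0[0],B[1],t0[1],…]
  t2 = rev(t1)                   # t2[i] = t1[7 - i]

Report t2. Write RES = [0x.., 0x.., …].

→ t0 |06|73|75|ea|30|ff|a5|ad|
→ t1 |32|06|d1|73|0d|75|57|ea|
→ t2 |ea|57|75|0d|73|d1|06|32|

RES = [0xea, 0x57, 0x75, 0x0d, 0x73, 0xd1, 0x06, 0x32]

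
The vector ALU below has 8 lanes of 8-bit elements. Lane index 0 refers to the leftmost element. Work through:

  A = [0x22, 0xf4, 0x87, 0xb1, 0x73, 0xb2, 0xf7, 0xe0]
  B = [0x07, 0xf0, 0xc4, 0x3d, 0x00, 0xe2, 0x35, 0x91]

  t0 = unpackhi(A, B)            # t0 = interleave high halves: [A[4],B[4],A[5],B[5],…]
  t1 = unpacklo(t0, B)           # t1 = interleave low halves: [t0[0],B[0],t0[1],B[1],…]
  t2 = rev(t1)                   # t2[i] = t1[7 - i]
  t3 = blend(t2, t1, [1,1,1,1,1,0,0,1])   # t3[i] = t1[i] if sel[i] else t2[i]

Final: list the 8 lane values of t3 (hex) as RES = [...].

RES = [0x73, 0x07, 0x00, 0xf0, 0xb2, 0x00, 0x07, 0x3d]

→ t0 |73|00|b2|e2|f7|35|e0|91|
→ t1 |73|07|00|f0|b2|c4|e2|3d|
→ t2 |3d|e2|c4|b2|f0|00|07|73|
→ t3 |73|07|00|f0|b2|00|07|3d|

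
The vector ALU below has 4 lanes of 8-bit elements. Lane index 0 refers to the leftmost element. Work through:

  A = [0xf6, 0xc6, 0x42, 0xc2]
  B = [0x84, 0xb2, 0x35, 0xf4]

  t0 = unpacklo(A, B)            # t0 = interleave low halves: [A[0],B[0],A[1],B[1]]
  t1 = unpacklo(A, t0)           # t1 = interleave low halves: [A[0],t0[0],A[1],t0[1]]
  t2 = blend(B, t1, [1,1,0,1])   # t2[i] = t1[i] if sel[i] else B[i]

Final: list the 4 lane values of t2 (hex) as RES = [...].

  t0: f6 84 c6 b2
  t1: f6 f6 c6 84
  t2: f6 f6 35 84

RES = [ 0xf6  0xf6  0x35  0x84 ]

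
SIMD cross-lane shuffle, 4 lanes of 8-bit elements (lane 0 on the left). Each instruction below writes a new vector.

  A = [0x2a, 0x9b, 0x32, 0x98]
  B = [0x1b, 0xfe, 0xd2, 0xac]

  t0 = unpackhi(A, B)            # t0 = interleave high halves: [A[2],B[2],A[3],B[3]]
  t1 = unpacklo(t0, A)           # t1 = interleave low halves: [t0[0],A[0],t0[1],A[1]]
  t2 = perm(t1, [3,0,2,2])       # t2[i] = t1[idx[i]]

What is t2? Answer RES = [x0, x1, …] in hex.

→ t0 |32|d2|98|ac|
→ t1 |32|2a|d2|9b|
→ t2 |9b|32|d2|d2|

RES = [ 0x9b  0x32  0xd2  0xd2 ]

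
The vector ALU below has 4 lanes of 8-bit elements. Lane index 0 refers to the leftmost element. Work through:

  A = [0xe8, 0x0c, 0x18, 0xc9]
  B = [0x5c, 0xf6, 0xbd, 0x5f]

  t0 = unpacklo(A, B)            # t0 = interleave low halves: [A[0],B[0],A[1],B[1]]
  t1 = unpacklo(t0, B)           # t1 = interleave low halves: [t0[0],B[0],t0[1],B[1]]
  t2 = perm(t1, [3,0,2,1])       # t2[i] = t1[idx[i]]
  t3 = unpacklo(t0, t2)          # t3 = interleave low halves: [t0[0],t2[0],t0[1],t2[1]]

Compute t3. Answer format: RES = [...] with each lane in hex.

t0 = [0xe8, 0x5c, 0x0c, 0xf6]
t1 = [0xe8, 0x5c, 0x5c, 0xf6]
t2 = [0xf6, 0xe8, 0x5c, 0x5c]
t3 = [0xe8, 0xf6, 0x5c, 0xe8]

RES = [0xe8, 0xf6, 0x5c, 0xe8]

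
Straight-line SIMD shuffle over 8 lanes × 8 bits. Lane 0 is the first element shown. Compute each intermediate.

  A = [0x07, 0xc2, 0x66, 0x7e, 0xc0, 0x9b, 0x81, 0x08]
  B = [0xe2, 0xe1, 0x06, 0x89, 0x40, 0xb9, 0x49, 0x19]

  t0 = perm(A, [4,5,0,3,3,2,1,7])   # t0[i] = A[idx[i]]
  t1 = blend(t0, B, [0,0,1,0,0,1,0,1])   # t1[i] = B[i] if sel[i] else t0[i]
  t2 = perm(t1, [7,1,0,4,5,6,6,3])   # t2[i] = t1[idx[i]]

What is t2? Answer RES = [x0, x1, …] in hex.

t0 = [0xc0, 0x9b, 0x07, 0x7e, 0x7e, 0x66, 0xc2, 0x08]
t1 = [0xc0, 0x9b, 0x06, 0x7e, 0x7e, 0xb9, 0xc2, 0x19]
t2 = [0x19, 0x9b, 0xc0, 0x7e, 0xb9, 0xc2, 0xc2, 0x7e]

RES = [ 0x19  0x9b  0xc0  0x7e  0xb9  0xc2  0xc2  0x7e ]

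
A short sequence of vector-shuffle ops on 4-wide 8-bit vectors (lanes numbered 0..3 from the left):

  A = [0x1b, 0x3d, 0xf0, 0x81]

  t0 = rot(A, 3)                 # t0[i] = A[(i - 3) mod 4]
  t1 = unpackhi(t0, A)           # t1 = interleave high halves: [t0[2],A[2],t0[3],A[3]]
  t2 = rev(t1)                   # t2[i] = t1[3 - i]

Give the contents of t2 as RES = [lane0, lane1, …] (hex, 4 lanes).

RES = [ 0x81  0x1b  0xf0  0x81 ]

  t0: 3d f0 81 1b
  t1: 81 f0 1b 81
  t2: 81 1b f0 81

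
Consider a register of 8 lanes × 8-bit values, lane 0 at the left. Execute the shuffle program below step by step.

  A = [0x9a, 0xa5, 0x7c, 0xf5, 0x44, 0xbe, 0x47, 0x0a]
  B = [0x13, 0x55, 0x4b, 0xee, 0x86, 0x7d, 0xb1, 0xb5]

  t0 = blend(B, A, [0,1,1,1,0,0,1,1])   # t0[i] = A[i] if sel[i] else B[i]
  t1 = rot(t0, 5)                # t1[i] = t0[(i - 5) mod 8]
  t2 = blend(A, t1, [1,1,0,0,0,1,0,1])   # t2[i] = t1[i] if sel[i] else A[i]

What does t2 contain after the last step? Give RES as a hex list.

RES = [0xf5, 0x86, 0x7c, 0xf5, 0x44, 0x13, 0x47, 0x7c]

→ t0 |13|a5|7c|f5|86|7d|47|0a|
→ t1 |f5|86|7d|47|0a|13|a5|7c|
→ t2 |f5|86|7c|f5|44|13|47|7c|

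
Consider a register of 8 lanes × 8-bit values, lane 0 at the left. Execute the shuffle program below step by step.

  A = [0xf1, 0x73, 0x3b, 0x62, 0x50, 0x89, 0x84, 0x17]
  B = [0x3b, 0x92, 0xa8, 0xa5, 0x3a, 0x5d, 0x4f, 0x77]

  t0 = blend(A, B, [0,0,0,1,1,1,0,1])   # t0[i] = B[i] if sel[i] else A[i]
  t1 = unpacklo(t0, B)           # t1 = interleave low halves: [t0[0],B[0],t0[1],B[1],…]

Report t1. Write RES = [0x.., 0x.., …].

t0 = [0xf1, 0x73, 0x3b, 0xa5, 0x3a, 0x5d, 0x84, 0x77]
t1 = [0xf1, 0x3b, 0x73, 0x92, 0x3b, 0xa8, 0xa5, 0xa5]

RES = [0xf1, 0x3b, 0x73, 0x92, 0x3b, 0xa8, 0xa5, 0xa5]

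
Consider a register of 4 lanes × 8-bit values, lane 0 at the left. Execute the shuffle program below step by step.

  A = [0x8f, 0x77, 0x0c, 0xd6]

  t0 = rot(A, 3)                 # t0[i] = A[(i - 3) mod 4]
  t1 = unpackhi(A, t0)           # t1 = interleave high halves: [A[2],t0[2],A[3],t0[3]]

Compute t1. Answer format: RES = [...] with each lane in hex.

→ t0 |77|0c|d6|8f|
→ t1 |0c|d6|d6|8f|

RES = [0x0c, 0xd6, 0xd6, 0x8f]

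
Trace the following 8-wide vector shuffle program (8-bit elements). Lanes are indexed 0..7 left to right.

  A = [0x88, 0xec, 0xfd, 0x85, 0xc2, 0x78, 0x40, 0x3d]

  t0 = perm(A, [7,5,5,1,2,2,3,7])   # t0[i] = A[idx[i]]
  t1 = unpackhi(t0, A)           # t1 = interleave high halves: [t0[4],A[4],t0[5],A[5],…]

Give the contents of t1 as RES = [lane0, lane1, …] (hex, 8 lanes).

t0 = [0x3d, 0x78, 0x78, 0xec, 0xfd, 0xfd, 0x85, 0x3d]
t1 = [0xfd, 0xc2, 0xfd, 0x78, 0x85, 0x40, 0x3d, 0x3d]

RES = [ 0xfd  0xc2  0xfd  0x78  0x85  0x40  0x3d  0x3d ]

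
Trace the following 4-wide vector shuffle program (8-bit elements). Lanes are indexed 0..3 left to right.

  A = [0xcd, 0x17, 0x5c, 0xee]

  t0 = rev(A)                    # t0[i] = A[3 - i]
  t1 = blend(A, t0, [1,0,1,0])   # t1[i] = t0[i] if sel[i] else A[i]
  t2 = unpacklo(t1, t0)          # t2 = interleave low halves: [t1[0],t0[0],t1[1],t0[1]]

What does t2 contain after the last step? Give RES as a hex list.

RES = [ 0xee  0xee  0x17  0x5c ]

  t0: ee 5c 17 cd
  t1: ee 17 17 ee
  t2: ee ee 17 5c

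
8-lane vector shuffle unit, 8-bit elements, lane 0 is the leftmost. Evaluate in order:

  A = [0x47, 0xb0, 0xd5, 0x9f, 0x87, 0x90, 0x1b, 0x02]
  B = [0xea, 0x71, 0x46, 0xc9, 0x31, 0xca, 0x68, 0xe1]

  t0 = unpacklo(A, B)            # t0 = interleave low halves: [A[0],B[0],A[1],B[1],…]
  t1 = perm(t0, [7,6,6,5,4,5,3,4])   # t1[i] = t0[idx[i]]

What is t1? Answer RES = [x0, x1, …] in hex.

  t0: 47 ea b0 71 d5 46 9f c9
  t1: c9 9f 9f 46 d5 46 71 d5

RES = [0xc9, 0x9f, 0x9f, 0x46, 0xd5, 0x46, 0x71, 0xd5]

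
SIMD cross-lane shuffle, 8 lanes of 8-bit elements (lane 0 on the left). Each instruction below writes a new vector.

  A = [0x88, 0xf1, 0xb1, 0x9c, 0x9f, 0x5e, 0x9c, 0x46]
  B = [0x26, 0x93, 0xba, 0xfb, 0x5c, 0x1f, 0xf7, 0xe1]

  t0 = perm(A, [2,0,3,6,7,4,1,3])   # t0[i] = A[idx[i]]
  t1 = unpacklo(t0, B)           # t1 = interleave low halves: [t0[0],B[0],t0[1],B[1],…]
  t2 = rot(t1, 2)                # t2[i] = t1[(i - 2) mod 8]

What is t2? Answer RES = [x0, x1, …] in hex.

RES = [0x9c, 0xfb, 0xb1, 0x26, 0x88, 0x93, 0x9c, 0xba]

→ t0 |b1|88|9c|9c|46|9f|f1|9c|
→ t1 |b1|26|88|93|9c|ba|9c|fb|
→ t2 |9c|fb|b1|26|88|93|9c|ba|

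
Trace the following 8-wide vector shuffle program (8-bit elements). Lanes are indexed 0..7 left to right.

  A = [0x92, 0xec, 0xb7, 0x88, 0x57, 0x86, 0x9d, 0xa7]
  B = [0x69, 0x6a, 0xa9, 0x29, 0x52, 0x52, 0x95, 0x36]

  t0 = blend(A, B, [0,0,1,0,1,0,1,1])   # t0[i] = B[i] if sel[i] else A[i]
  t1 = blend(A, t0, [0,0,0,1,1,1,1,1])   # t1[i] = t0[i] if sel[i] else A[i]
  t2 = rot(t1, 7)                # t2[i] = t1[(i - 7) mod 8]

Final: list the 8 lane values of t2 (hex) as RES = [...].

RES = [ 0xec  0xb7  0x88  0x52  0x86  0x95  0x36  0x92 ]

  t0: 92 ec a9 88 52 86 95 36
  t1: 92 ec b7 88 52 86 95 36
  t2: ec b7 88 52 86 95 36 92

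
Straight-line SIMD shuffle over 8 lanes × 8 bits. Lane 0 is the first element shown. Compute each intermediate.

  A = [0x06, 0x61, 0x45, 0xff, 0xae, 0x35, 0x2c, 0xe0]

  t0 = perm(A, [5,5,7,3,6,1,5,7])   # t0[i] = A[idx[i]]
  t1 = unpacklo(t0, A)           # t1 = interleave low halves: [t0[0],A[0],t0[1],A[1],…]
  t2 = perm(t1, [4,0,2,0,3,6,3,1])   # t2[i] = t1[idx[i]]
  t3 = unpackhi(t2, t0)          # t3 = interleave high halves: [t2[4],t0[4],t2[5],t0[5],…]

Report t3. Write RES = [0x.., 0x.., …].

RES = [ 0x61  0x2c  0xff  0x61  0x61  0x35  0x06  0xe0 ]

  t0: 35 35 e0 ff 2c 61 35 e0
  t1: 35 06 35 61 e0 45 ff ff
  t2: e0 35 35 35 61 ff 61 06
  t3: 61 2c ff 61 61 35 06 e0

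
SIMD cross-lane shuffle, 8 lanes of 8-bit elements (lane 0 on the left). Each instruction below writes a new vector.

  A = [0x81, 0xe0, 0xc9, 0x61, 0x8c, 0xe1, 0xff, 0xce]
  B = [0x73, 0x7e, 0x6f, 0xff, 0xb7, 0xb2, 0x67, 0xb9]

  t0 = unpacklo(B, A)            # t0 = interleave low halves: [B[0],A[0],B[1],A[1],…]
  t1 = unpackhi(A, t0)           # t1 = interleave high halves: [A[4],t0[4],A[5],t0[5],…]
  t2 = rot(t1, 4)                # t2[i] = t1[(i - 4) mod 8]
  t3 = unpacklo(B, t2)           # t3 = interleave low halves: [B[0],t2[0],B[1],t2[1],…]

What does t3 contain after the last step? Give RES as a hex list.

→ t0 |73|81|7e|e0|6f|c9|ff|61|
→ t1 |8c|6f|e1|c9|ff|ff|ce|61|
→ t2 |ff|ff|ce|61|8c|6f|e1|c9|
→ t3 |73|ff|7e|ff|6f|ce|ff|61|

RES = [0x73, 0xff, 0x7e, 0xff, 0x6f, 0xce, 0xff, 0x61]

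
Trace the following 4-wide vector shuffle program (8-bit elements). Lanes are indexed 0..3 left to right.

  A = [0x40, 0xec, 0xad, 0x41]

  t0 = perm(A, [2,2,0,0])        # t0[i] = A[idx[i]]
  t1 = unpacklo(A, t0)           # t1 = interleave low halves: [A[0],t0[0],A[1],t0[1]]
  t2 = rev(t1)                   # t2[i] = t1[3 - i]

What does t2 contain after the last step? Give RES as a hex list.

RES = [ 0xad  0xec  0xad  0x40 ]

  t0: ad ad 40 40
  t1: 40 ad ec ad
  t2: ad ec ad 40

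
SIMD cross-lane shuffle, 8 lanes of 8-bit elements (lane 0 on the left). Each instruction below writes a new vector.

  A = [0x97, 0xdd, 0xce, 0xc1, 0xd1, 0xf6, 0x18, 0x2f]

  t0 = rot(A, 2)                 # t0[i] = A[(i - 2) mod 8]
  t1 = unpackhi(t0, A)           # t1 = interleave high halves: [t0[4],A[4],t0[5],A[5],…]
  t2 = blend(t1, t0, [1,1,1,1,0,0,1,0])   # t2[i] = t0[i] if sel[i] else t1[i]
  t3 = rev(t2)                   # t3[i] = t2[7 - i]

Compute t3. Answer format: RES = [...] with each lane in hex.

→ t0 |18|2f|97|dd|ce|c1|d1|f6|
→ t1 |ce|d1|c1|f6|d1|18|f6|2f|
→ t2 |18|2f|97|dd|d1|18|d1|2f|
→ t3 |2f|d1|18|d1|dd|97|2f|18|

RES = [ 0x2f  0xd1  0x18  0xd1  0xdd  0x97  0x2f  0x18 ]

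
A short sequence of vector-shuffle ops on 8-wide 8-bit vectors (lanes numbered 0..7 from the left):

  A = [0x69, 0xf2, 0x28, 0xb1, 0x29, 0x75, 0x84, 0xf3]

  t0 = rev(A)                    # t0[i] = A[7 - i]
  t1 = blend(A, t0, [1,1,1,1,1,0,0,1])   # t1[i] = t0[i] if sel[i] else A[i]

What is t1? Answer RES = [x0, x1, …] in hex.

t0 = [0xf3, 0x84, 0x75, 0x29, 0xb1, 0x28, 0xf2, 0x69]
t1 = [0xf3, 0x84, 0x75, 0x29, 0xb1, 0x75, 0x84, 0x69]

RES = [ 0xf3  0x84  0x75  0x29  0xb1  0x75  0x84  0x69 ]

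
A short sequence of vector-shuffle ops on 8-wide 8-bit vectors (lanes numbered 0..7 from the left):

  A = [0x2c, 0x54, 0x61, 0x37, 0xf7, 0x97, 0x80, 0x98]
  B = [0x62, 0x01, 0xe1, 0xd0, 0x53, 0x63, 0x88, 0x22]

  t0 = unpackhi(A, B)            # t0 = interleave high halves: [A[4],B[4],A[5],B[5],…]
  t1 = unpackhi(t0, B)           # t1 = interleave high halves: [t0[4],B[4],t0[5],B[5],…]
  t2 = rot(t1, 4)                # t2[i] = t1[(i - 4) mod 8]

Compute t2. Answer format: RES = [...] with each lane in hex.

RES = [0x98, 0x88, 0x22, 0x22, 0x80, 0x53, 0x88, 0x63]

  t0: f7 53 97 63 80 88 98 22
  t1: 80 53 88 63 98 88 22 22
  t2: 98 88 22 22 80 53 88 63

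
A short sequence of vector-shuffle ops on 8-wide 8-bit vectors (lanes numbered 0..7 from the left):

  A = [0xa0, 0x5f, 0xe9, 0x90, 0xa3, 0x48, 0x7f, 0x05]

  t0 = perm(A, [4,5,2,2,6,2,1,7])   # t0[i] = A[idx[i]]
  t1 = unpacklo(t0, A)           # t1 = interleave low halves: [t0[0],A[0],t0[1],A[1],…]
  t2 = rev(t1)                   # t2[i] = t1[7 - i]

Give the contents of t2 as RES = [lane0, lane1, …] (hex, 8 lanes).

RES = [0x90, 0xe9, 0xe9, 0xe9, 0x5f, 0x48, 0xa0, 0xa3]

→ t0 |a3|48|e9|e9|7f|e9|5f|05|
→ t1 |a3|a0|48|5f|e9|e9|e9|90|
→ t2 |90|e9|e9|e9|5f|48|a0|a3|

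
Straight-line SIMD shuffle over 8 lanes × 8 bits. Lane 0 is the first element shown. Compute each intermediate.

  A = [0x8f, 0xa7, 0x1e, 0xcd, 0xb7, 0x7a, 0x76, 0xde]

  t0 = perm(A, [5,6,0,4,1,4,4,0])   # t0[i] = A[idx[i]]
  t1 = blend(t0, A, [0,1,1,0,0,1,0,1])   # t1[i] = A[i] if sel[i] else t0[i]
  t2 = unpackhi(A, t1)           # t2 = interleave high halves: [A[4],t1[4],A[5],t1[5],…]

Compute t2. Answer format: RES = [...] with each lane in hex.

RES = [ 0xb7  0xa7  0x7a  0x7a  0x76  0xb7  0xde  0xde ]

  t0: 7a 76 8f b7 a7 b7 b7 8f
  t1: 7a a7 1e b7 a7 7a b7 de
  t2: b7 a7 7a 7a 76 b7 de de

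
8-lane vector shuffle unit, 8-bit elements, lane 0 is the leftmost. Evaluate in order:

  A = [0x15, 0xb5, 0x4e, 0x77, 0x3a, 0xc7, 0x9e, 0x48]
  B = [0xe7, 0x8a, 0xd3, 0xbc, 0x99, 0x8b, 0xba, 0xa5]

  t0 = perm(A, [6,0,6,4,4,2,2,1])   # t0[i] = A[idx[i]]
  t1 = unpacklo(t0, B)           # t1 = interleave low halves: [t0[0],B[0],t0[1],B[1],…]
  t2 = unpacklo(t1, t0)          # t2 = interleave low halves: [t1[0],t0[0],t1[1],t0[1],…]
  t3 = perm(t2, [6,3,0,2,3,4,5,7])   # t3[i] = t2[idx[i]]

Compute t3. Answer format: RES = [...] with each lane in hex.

RES = [0x8a, 0x15, 0x9e, 0xe7, 0x15, 0x15, 0x9e, 0x3a]

→ t0 |9e|15|9e|3a|3a|4e|4e|b5|
→ t1 |9e|e7|15|8a|9e|d3|3a|bc|
→ t2 |9e|9e|e7|15|15|9e|8a|3a|
→ t3 |8a|15|9e|e7|15|15|9e|3a|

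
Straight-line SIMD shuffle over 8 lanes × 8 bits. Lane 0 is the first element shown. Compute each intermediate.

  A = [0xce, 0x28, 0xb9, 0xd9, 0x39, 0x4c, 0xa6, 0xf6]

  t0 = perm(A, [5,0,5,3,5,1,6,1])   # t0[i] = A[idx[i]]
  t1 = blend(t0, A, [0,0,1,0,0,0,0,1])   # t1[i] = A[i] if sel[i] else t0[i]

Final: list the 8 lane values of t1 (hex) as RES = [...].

RES = [0x4c, 0xce, 0xb9, 0xd9, 0x4c, 0x28, 0xa6, 0xf6]

t0 = [0x4c, 0xce, 0x4c, 0xd9, 0x4c, 0x28, 0xa6, 0x28]
t1 = [0x4c, 0xce, 0xb9, 0xd9, 0x4c, 0x28, 0xa6, 0xf6]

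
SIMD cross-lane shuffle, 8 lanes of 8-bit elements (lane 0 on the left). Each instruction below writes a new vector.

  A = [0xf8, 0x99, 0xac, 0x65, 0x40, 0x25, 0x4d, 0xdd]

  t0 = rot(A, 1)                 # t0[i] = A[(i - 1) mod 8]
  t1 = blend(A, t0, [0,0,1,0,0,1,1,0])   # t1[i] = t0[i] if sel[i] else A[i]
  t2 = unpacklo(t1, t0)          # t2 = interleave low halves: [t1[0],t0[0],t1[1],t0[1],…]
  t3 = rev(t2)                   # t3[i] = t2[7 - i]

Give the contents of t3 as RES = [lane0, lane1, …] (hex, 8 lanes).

→ t0 |dd|f8|99|ac|65|40|25|4d|
→ t1 |f8|99|99|65|40|40|25|dd|
→ t2 |f8|dd|99|f8|99|99|65|ac|
→ t3 |ac|65|99|99|f8|99|dd|f8|

RES = [ 0xac  0x65  0x99  0x99  0xf8  0x99  0xdd  0xf8 ]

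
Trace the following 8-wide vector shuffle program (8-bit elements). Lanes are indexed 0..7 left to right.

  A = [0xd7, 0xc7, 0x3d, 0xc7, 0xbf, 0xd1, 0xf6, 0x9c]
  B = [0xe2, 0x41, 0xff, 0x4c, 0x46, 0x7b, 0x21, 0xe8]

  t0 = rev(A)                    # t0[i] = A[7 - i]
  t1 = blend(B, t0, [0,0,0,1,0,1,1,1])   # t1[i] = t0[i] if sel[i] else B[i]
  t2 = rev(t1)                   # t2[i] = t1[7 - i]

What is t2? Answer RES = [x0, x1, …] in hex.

RES = [ 0xd7  0xc7  0x3d  0x46  0xbf  0xff  0x41  0xe2 ]

t0 = [0x9c, 0xf6, 0xd1, 0xbf, 0xc7, 0x3d, 0xc7, 0xd7]
t1 = [0xe2, 0x41, 0xff, 0xbf, 0x46, 0x3d, 0xc7, 0xd7]
t2 = [0xd7, 0xc7, 0x3d, 0x46, 0xbf, 0xff, 0x41, 0xe2]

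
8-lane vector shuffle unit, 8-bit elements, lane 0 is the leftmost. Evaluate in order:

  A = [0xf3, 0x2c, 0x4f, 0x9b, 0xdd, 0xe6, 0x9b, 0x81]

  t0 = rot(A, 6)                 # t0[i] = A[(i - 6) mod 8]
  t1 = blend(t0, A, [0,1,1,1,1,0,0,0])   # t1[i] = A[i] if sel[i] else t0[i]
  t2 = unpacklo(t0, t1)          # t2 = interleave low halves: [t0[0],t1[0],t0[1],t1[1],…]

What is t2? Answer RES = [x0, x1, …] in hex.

t0 = [0x4f, 0x9b, 0xdd, 0xe6, 0x9b, 0x81, 0xf3, 0x2c]
t1 = [0x4f, 0x2c, 0x4f, 0x9b, 0xdd, 0x81, 0xf3, 0x2c]
t2 = [0x4f, 0x4f, 0x9b, 0x2c, 0xdd, 0x4f, 0xe6, 0x9b]

RES = [0x4f, 0x4f, 0x9b, 0x2c, 0xdd, 0x4f, 0xe6, 0x9b]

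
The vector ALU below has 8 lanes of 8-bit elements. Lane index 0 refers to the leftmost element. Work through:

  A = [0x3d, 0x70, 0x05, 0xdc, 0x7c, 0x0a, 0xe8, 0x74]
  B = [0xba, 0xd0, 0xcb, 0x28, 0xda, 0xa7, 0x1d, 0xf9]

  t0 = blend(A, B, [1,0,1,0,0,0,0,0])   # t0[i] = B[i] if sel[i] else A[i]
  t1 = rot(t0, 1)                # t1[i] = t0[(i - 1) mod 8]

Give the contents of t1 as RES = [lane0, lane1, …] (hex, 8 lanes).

RES = [ 0x74  0xba  0x70  0xcb  0xdc  0x7c  0x0a  0xe8 ]

t0 = [0xba, 0x70, 0xcb, 0xdc, 0x7c, 0x0a, 0xe8, 0x74]
t1 = [0x74, 0xba, 0x70, 0xcb, 0xdc, 0x7c, 0x0a, 0xe8]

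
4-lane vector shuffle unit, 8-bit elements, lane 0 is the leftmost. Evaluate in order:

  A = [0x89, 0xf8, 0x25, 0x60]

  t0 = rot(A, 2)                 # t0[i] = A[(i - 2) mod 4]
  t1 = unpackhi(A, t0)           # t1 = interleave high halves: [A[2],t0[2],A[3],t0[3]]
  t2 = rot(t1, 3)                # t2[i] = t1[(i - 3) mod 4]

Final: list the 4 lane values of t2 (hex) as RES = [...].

RES = [ 0x89  0x60  0xf8  0x25 ]

  t0: 25 60 89 f8
  t1: 25 89 60 f8
  t2: 89 60 f8 25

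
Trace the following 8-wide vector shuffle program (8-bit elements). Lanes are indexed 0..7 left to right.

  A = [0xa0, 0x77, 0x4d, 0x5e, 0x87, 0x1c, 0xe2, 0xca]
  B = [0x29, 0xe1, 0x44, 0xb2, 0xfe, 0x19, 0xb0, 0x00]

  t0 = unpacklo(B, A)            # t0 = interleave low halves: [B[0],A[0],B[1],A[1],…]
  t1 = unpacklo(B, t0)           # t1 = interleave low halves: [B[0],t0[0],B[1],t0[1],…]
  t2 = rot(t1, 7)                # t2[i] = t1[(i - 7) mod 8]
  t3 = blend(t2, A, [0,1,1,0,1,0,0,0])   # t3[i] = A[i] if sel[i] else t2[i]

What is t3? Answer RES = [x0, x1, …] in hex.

RES = [ 0x29  0x77  0x4d  0x44  0x87  0xb2  0x77  0x29 ]

t0 = [0x29, 0xa0, 0xe1, 0x77, 0x44, 0x4d, 0xb2, 0x5e]
t1 = [0x29, 0x29, 0xe1, 0xa0, 0x44, 0xe1, 0xb2, 0x77]
t2 = [0x29, 0xe1, 0xa0, 0x44, 0xe1, 0xb2, 0x77, 0x29]
t3 = [0x29, 0x77, 0x4d, 0x44, 0x87, 0xb2, 0x77, 0x29]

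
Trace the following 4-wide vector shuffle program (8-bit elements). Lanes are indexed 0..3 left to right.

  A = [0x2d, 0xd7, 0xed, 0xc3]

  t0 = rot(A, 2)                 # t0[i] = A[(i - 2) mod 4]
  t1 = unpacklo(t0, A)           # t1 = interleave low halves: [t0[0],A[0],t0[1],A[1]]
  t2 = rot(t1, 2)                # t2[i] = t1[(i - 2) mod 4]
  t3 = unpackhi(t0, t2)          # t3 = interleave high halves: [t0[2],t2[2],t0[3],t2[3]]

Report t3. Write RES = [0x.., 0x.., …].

→ t0 |ed|c3|2d|d7|
→ t1 |ed|2d|c3|d7|
→ t2 |c3|d7|ed|2d|
→ t3 |2d|ed|d7|2d|

RES = [0x2d, 0xed, 0xd7, 0x2d]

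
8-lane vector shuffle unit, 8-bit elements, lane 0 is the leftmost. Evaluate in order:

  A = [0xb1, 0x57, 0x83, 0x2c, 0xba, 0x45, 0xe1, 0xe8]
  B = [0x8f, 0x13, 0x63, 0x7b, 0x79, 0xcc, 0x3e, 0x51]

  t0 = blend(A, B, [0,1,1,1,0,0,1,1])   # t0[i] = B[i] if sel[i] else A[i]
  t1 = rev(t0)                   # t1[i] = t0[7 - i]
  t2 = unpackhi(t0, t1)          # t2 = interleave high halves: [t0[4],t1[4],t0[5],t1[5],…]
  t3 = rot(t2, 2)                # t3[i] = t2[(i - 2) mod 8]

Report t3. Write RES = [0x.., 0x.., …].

→ t0 |b1|13|63|7b|ba|45|3e|51|
→ t1 |51|3e|45|ba|7b|63|13|b1|
→ t2 |ba|7b|45|63|3e|13|51|b1|
→ t3 |51|b1|ba|7b|45|63|3e|13|

RES = [ 0x51  0xb1  0xba  0x7b  0x45  0x63  0x3e  0x13 ]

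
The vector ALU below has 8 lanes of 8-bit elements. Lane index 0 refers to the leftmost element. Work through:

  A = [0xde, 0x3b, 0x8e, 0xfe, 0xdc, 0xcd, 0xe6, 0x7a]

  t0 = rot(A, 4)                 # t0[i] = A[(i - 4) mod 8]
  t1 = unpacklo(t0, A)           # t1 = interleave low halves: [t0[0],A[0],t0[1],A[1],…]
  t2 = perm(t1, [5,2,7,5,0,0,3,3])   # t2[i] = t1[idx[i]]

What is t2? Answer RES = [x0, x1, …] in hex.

t0 = [0xdc, 0xcd, 0xe6, 0x7a, 0xde, 0x3b, 0x8e, 0xfe]
t1 = [0xdc, 0xde, 0xcd, 0x3b, 0xe6, 0x8e, 0x7a, 0xfe]
t2 = [0x8e, 0xcd, 0xfe, 0x8e, 0xdc, 0xdc, 0x3b, 0x3b]

RES = [0x8e, 0xcd, 0xfe, 0x8e, 0xdc, 0xdc, 0x3b, 0x3b]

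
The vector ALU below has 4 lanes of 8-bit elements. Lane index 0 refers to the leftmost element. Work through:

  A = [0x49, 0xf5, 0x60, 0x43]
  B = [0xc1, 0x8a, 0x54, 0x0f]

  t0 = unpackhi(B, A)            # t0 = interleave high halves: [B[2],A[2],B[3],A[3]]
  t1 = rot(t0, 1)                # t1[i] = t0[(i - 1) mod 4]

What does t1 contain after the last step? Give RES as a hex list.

t0 = [0x54, 0x60, 0x0f, 0x43]
t1 = [0x43, 0x54, 0x60, 0x0f]

RES = [ 0x43  0x54  0x60  0x0f ]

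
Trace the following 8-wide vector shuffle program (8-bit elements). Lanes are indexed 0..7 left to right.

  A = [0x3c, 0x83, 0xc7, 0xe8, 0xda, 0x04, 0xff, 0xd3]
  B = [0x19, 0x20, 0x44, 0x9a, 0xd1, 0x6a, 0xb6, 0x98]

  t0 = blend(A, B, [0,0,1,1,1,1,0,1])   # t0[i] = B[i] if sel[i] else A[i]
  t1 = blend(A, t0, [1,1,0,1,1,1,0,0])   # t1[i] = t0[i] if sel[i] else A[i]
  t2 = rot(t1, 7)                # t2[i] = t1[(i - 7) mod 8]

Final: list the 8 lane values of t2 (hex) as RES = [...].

RES = [0x83, 0xc7, 0x9a, 0xd1, 0x6a, 0xff, 0xd3, 0x3c]

→ t0 |3c|83|44|9a|d1|6a|ff|98|
→ t1 |3c|83|c7|9a|d1|6a|ff|d3|
→ t2 |83|c7|9a|d1|6a|ff|d3|3c|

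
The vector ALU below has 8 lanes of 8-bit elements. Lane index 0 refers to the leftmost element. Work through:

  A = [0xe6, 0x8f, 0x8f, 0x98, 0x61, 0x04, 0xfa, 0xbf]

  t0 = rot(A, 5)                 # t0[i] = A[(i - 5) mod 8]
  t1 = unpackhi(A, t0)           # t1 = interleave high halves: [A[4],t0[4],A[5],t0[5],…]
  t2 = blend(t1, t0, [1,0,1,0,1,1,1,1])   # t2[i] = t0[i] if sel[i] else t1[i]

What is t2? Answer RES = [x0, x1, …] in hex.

t0 = [0x98, 0x61, 0x04, 0xfa, 0xbf, 0xe6, 0x8f, 0x8f]
t1 = [0x61, 0xbf, 0x04, 0xe6, 0xfa, 0x8f, 0xbf, 0x8f]
t2 = [0x98, 0xbf, 0x04, 0xe6, 0xbf, 0xe6, 0x8f, 0x8f]

RES = [ 0x98  0xbf  0x04  0xe6  0xbf  0xe6  0x8f  0x8f ]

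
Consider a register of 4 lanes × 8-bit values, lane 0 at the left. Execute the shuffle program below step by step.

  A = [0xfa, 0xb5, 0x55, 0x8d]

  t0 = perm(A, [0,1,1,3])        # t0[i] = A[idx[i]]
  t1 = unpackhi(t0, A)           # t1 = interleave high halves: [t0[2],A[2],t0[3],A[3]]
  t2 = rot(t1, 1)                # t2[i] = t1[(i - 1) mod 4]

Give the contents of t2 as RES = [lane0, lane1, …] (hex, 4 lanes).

→ t0 |fa|b5|b5|8d|
→ t1 |b5|55|8d|8d|
→ t2 |8d|b5|55|8d|

RES = [0x8d, 0xb5, 0x55, 0x8d]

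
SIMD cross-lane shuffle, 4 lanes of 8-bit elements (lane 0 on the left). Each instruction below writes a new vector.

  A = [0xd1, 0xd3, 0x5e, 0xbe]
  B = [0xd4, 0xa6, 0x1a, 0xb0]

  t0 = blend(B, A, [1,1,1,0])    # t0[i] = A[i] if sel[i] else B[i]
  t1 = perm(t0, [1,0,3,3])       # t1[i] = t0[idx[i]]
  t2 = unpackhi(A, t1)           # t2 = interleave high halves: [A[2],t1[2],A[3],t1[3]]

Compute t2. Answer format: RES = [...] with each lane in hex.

  t0: d1 d3 5e b0
  t1: d3 d1 b0 b0
  t2: 5e b0 be b0

RES = [ 0x5e  0xb0  0xbe  0xb0 ]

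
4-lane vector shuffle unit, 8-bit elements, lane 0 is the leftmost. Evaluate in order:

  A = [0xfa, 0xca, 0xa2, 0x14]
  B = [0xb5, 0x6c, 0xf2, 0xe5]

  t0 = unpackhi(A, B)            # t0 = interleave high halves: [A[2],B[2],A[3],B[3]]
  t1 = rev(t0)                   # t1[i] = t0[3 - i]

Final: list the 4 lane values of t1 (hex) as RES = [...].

RES = [ 0xe5  0x14  0xf2  0xa2 ]

→ t0 |a2|f2|14|e5|
→ t1 |e5|14|f2|a2|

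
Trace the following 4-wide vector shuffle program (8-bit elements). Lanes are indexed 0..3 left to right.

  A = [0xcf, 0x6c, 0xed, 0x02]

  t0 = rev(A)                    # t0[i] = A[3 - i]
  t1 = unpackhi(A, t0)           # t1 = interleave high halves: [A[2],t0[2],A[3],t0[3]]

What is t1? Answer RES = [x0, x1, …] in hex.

RES = [ 0xed  0x6c  0x02  0xcf ]

→ t0 |02|ed|6c|cf|
→ t1 |ed|6c|02|cf|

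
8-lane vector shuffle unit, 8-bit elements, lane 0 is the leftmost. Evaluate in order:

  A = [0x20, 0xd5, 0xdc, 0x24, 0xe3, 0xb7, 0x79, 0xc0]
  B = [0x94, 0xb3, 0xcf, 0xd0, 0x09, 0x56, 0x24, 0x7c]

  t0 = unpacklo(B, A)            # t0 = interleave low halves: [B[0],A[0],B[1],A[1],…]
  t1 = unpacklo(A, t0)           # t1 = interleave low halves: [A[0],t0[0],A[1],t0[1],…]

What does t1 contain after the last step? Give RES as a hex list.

t0 = [0x94, 0x20, 0xb3, 0xd5, 0xcf, 0xdc, 0xd0, 0x24]
t1 = [0x20, 0x94, 0xd5, 0x20, 0xdc, 0xb3, 0x24, 0xd5]

RES = [0x20, 0x94, 0xd5, 0x20, 0xdc, 0xb3, 0x24, 0xd5]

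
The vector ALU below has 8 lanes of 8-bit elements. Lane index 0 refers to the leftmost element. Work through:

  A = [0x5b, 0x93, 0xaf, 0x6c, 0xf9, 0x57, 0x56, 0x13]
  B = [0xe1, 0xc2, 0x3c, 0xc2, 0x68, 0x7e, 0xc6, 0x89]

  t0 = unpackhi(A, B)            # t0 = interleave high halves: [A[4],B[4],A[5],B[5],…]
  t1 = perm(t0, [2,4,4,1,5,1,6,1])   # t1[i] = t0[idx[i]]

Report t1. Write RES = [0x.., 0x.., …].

t0 = [0xf9, 0x68, 0x57, 0x7e, 0x56, 0xc6, 0x13, 0x89]
t1 = [0x57, 0x56, 0x56, 0x68, 0xc6, 0x68, 0x13, 0x68]

RES = [ 0x57  0x56  0x56  0x68  0xc6  0x68  0x13  0x68 ]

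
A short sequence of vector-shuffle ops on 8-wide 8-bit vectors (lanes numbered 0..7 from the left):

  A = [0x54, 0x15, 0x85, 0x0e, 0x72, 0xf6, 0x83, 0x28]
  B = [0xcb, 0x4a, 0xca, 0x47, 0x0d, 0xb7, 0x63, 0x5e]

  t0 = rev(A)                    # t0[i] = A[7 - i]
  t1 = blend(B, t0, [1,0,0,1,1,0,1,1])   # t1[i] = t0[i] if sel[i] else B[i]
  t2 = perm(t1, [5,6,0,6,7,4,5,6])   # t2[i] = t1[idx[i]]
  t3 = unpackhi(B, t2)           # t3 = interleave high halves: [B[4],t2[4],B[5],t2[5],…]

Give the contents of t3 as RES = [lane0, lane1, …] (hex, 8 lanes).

t0 = [0x28, 0x83, 0xf6, 0x72, 0x0e, 0x85, 0x15, 0x54]
t1 = [0x28, 0x4a, 0xca, 0x72, 0x0e, 0xb7, 0x15, 0x54]
t2 = [0xb7, 0x15, 0x28, 0x15, 0x54, 0x0e, 0xb7, 0x15]
t3 = [0x0d, 0x54, 0xb7, 0x0e, 0x63, 0xb7, 0x5e, 0x15]

RES = [ 0x0d  0x54  0xb7  0x0e  0x63  0xb7  0x5e  0x15 ]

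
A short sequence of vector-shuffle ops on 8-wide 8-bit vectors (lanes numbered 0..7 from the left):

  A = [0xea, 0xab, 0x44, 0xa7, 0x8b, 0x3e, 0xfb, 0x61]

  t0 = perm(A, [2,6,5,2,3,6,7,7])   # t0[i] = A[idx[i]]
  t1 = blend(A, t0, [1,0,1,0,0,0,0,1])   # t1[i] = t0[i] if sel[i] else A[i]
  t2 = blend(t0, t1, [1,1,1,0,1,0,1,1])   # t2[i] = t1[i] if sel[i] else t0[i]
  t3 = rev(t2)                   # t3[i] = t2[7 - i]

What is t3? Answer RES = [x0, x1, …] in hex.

→ t0 |44|fb|3e|44|a7|fb|61|61|
→ t1 |44|ab|3e|a7|8b|3e|fb|61|
→ t2 |44|ab|3e|44|8b|fb|fb|61|
→ t3 |61|fb|fb|8b|44|3e|ab|44|

RES = [0x61, 0xfb, 0xfb, 0x8b, 0x44, 0x3e, 0xab, 0x44]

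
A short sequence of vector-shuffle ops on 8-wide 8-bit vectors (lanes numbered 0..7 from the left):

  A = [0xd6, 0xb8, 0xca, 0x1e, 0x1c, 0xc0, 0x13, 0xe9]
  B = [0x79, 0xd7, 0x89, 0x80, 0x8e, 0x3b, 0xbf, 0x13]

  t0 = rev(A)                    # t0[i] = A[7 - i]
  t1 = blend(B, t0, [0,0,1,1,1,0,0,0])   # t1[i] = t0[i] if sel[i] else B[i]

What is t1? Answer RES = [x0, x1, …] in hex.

→ t0 |e9|13|c0|1c|1e|ca|b8|d6|
→ t1 |79|d7|c0|1c|1e|3b|bf|13|

RES = [ 0x79  0xd7  0xc0  0x1c  0x1e  0x3b  0xbf  0x13 ]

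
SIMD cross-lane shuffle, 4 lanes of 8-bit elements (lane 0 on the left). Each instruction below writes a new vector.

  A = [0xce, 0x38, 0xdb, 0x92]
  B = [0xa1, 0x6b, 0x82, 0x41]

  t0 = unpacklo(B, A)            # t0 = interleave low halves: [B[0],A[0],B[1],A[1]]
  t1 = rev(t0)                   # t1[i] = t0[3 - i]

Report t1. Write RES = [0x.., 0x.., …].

→ t0 |a1|ce|6b|38|
→ t1 |38|6b|ce|a1|

RES = [0x38, 0x6b, 0xce, 0xa1]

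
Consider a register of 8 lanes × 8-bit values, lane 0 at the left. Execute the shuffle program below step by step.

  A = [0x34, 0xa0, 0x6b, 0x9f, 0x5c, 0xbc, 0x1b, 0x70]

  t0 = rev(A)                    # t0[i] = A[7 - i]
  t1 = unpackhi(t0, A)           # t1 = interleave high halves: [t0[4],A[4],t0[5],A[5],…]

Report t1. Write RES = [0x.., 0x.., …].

RES = [0x9f, 0x5c, 0x6b, 0xbc, 0xa0, 0x1b, 0x34, 0x70]

t0 = [0x70, 0x1b, 0xbc, 0x5c, 0x9f, 0x6b, 0xa0, 0x34]
t1 = [0x9f, 0x5c, 0x6b, 0xbc, 0xa0, 0x1b, 0x34, 0x70]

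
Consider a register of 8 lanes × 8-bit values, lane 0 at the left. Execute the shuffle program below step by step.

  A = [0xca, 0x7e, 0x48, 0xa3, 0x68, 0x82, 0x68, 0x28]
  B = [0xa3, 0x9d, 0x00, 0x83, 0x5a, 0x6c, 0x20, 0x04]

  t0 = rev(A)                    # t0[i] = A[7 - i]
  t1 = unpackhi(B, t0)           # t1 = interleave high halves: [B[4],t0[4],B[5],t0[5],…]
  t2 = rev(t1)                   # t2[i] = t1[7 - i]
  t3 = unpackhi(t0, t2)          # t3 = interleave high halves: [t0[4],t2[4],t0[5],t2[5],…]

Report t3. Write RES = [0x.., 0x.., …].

  t0: 28 68 82 68 a3 48 7e ca
  t1: 5a a3 6c 48 20 7e 04 ca
  t2: ca 04 7e 20 48 6c a3 5a
  t3: a3 48 48 6c 7e a3 ca 5a

RES = [ 0xa3  0x48  0x48  0x6c  0x7e  0xa3  0xca  0x5a ]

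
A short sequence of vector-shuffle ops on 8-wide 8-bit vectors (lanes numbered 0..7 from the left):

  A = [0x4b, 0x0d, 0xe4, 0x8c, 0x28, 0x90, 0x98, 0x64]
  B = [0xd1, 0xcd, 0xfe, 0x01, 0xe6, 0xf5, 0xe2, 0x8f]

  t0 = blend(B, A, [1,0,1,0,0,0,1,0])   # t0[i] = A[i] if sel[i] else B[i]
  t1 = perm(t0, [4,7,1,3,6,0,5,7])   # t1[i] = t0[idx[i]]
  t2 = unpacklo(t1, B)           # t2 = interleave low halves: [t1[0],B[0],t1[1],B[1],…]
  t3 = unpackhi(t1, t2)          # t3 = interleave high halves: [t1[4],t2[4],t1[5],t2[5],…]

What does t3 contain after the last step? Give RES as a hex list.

  t0: 4b cd e4 01 e6 f5 98 8f
  t1: e6 8f cd 01 98 4b f5 8f
  t2: e6 d1 8f cd cd fe 01 01
  t3: 98 cd 4b fe f5 01 8f 01

RES = [ 0x98  0xcd  0x4b  0xfe  0xf5  0x01  0x8f  0x01 ]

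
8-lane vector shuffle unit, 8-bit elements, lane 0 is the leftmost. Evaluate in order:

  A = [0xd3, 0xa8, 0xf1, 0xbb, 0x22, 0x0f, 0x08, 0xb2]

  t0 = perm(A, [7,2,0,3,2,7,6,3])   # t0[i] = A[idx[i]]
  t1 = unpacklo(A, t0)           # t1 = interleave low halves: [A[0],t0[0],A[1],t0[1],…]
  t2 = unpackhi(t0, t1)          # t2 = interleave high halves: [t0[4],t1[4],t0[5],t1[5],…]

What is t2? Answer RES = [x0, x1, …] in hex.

RES = [ 0xf1  0xf1  0xb2  0xd3  0x08  0xbb  0xbb  0xbb ]

  t0: b2 f1 d3 bb f1 b2 08 bb
  t1: d3 b2 a8 f1 f1 d3 bb bb
  t2: f1 f1 b2 d3 08 bb bb bb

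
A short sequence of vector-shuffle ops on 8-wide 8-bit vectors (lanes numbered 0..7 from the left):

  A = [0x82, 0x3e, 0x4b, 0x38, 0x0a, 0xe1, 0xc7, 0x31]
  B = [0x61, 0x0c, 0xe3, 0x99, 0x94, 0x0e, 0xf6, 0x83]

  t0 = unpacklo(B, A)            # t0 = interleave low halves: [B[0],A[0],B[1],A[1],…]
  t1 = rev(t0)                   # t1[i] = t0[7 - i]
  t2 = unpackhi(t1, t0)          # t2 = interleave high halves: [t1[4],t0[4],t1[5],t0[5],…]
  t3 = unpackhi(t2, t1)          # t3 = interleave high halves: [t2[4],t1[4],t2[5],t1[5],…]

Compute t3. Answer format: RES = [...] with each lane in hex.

RES = [ 0x82  0x3e  0x99  0x0c  0x61  0x82  0x38  0x61 ]

t0 = [0x61, 0x82, 0x0c, 0x3e, 0xe3, 0x4b, 0x99, 0x38]
t1 = [0x38, 0x99, 0x4b, 0xe3, 0x3e, 0x0c, 0x82, 0x61]
t2 = [0x3e, 0xe3, 0x0c, 0x4b, 0x82, 0x99, 0x61, 0x38]
t3 = [0x82, 0x3e, 0x99, 0x0c, 0x61, 0x82, 0x38, 0x61]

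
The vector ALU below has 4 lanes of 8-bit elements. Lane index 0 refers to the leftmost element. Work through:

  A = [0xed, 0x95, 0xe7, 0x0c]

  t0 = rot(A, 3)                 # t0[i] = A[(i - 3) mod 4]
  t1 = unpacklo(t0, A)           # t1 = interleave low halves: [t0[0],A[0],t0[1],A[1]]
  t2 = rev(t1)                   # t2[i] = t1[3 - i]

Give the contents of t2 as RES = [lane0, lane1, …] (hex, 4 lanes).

RES = [ 0x95  0xe7  0xed  0x95 ]

  t0: 95 e7 0c ed
  t1: 95 ed e7 95
  t2: 95 e7 ed 95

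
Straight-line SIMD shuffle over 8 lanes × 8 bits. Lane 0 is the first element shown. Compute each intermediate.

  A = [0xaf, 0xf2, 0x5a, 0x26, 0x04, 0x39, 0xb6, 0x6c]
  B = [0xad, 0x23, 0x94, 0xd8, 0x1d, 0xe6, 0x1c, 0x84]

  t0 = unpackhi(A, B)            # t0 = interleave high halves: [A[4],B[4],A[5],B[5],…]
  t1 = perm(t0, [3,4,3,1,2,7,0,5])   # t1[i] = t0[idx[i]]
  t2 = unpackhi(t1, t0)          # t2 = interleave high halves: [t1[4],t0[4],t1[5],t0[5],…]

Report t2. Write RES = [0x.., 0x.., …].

RES = [0x39, 0xb6, 0x84, 0x1c, 0x04, 0x6c, 0x1c, 0x84]

t0 = [0x04, 0x1d, 0x39, 0xe6, 0xb6, 0x1c, 0x6c, 0x84]
t1 = [0xe6, 0xb6, 0xe6, 0x1d, 0x39, 0x84, 0x04, 0x1c]
t2 = [0x39, 0xb6, 0x84, 0x1c, 0x04, 0x6c, 0x1c, 0x84]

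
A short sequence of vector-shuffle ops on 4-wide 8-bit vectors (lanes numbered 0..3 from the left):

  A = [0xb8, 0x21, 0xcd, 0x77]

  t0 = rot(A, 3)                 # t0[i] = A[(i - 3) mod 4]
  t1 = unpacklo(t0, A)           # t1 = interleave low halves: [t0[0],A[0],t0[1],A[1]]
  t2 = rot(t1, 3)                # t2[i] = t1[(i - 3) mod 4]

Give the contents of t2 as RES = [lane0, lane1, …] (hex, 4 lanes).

→ t0 |21|cd|77|b8|
→ t1 |21|b8|cd|21|
→ t2 |b8|cd|21|21|

RES = [0xb8, 0xcd, 0x21, 0x21]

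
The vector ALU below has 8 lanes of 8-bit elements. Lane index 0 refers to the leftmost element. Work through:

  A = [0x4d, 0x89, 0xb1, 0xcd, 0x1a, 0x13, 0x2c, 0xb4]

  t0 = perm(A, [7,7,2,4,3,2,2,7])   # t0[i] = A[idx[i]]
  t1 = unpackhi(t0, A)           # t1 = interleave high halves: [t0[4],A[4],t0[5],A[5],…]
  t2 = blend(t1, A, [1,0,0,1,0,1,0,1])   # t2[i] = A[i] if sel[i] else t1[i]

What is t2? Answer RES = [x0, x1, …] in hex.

t0 = [0xb4, 0xb4, 0xb1, 0x1a, 0xcd, 0xb1, 0xb1, 0xb4]
t1 = [0xcd, 0x1a, 0xb1, 0x13, 0xb1, 0x2c, 0xb4, 0xb4]
t2 = [0x4d, 0x1a, 0xb1, 0xcd, 0xb1, 0x13, 0xb4, 0xb4]

RES = [0x4d, 0x1a, 0xb1, 0xcd, 0xb1, 0x13, 0xb4, 0xb4]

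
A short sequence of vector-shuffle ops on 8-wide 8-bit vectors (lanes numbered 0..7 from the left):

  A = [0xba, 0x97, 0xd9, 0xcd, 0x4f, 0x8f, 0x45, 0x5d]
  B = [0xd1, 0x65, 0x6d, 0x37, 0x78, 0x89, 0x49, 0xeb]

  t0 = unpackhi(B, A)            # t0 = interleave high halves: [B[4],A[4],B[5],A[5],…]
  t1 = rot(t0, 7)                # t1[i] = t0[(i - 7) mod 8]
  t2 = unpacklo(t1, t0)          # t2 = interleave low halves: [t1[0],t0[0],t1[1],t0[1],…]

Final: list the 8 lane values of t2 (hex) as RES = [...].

t0 = [0x78, 0x4f, 0x89, 0x8f, 0x49, 0x45, 0xeb, 0x5d]
t1 = [0x4f, 0x89, 0x8f, 0x49, 0x45, 0xeb, 0x5d, 0x78]
t2 = [0x4f, 0x78, 0x89, 0x4f, 0x8f, 0x89, 0x49, 0x8f]

RES = [ 0x4f  0x78  0x89  0x4f  0x8f  0x89  0x49  0x8f ]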